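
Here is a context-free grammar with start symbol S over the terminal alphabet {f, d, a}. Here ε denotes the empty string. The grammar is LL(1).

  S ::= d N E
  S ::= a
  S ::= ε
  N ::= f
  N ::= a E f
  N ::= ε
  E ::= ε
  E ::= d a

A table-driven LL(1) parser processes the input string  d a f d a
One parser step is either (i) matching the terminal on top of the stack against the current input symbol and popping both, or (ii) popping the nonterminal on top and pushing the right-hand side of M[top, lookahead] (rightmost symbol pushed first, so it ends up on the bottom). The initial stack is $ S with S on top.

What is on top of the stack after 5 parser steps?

f

     Stack      Input        Action
  1  $ S        d a f d a $  expand S ::= d N E
  2  $ E N d    d a f d a $  match d
  3  $ E N      a f d a $    expand N ::= a E f
  4  $ E f E a  a f d a $    match a
  5  $ E f E    f d a $      expand E ::= ε
Stack after step 5: $ E f (top = f).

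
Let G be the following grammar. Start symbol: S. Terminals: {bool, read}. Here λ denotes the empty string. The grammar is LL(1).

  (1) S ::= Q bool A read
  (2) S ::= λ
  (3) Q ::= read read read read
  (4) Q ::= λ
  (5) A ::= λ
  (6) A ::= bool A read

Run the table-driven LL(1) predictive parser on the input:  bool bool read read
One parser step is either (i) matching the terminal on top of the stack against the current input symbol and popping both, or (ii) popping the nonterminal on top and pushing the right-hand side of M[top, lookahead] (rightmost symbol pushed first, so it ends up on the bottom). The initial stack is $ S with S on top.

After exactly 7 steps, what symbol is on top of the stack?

read

     Stack               Input                  Action
  1  $ S                 bool bool read read $  expand S ::= Q bool A read
  2  $ read A bool Q     bool bool read read $  expand Q ::= λ
  3  $ read A bool       bool bool read read $  match bool
  4  $ read A            bool read read $       expand A ::= bool A read
  5  $ read read A bool  bool read read $       match bool
  6  $ read read A       read read $            expand A ::= λ
  7  $ read read         read read $            match read
Stack after step 7: $ read (top = read).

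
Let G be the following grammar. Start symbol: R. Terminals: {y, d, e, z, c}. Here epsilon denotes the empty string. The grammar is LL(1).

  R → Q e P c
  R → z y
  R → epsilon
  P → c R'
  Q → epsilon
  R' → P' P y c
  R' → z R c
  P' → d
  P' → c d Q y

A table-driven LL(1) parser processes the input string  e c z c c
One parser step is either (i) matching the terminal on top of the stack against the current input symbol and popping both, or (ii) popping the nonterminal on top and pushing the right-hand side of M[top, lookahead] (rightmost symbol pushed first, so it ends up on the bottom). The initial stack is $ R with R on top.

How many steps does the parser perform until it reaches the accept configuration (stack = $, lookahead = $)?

10

step 1: stack=$ R  input=e c z c c $  — expand R → Q e P c
step 2: stack=$ c P e Q  input=e c z c c $  — expand Q → epsilon
step 3: stack=$ c P e  input=e c z c c $  — match e
step 4: stack=$ c P  input=c z c c $  — expand P → c R'
step 5: stack=$ c R' c  input=c z c c $  — match c
step 6: stack=$ c R'  input=z c c $  — expand R' → z R c
step 7: stack=$ c c R z  input=z c c $  — match z
step 8: stack=$ c c R  input=c c $  — expand R → epsilon
step 9: stack=$ c c  input=c c $  — match c
step 10: stack=$ c  input=c $  — match c
Accept reached after 10 steps.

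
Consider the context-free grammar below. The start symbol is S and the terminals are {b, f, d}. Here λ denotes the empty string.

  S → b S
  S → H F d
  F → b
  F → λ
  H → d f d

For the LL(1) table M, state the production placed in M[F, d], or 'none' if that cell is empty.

FIRST(F): from F→b we get {b}; from F→λ we get {λ}. So FIRST(F) = {λ, b}.
FIRST(H): from H→d f d we get {d}. So FIRST(H) = {d}.
FIRST(S): from S→b S we get {b}; from S→H F d we get {d}. So FIRST(S) = {b, d}.
FOLLOW(S) includes $ since S is the start symbol.
FOLLOW(F): in S→H F d, F is followed by d with FIRST {d}. Thus FOLLOW(F) = {d}.
For F → b: FIRST(b) = {b}, so it goes in M[F, t] for t ∈ {b}.
For F → λ: FIRST(λ) = {λ}, so it goes in M[F, t] for t ∈ {}; since λ ∈ FIRST, also for every t ∈ FOLLOW(F) = {d}.

F → λ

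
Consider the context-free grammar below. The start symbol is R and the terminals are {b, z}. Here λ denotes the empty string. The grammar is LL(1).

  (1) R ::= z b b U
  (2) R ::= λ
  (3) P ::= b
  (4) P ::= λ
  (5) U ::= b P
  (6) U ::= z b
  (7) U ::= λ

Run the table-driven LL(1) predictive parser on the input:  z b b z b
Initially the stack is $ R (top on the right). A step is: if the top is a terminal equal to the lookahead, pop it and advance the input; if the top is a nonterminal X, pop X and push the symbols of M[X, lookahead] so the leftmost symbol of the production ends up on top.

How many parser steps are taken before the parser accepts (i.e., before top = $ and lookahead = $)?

7

step 1: stack=$ R  input=z b b z b $  — expand R ::= z b b U
step 2: stack=$ U b b z  input=z b b z b $  — match z
step 3: stack=$ U b b  input=b b z b $  — match b
step 4: stack=$ U b  input=b z b $  — match b
step 5: stack=$ U  input=z b $  — expand U ::= z b
step 6: stack=$ b z  input=z b $  — match z
step 7: stack=$ b  input=b $  — match b
Accept reached after 7 steps.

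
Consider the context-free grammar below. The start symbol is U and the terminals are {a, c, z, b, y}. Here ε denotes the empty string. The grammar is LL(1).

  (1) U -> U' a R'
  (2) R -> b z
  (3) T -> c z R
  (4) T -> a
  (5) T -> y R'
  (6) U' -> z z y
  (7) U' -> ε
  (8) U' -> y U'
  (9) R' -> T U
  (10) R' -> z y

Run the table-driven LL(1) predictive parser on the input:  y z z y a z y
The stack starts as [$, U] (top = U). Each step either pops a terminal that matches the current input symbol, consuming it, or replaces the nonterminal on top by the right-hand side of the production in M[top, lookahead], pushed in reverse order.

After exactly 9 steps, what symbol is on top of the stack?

z

     Stack         Input            Action
  1  $ U           y z z y a z y $  expand U -> U' a R'
  2  $ R' a U'     y z z y a z y $  expand U' -> y U'
  3  $ R' a U' y   y z z y a z y $  match y
  4  $ R' a U'     z z y a z y $    expand U' -> z z y
  5  $ R' a y z z  z z y a z y $    match z
  6  $ R' a y z    z y a z y $      match z
  7  $ R' a y      y a z y $        match y
  8  $ R' a        a z y $          match a
  9  $ R'          z y $            expand R' -> z y
Stack after step 9: $ y z (top = z).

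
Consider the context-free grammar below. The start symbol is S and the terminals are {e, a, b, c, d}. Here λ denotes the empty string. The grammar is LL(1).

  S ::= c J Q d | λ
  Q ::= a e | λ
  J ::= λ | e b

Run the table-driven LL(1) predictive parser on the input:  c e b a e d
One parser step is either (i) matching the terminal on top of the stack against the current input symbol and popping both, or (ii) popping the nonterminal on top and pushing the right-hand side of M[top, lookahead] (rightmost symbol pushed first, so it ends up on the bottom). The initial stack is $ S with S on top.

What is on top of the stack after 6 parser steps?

     Stack      Input          Action
  1  $ S        c e b a e d $  expand S ::= c J Q d
  2  $ d Q J c  c e b a e d $  match c
  3  $ d Q J    e b a e d $    expand J ::= e b
  4  $ d Q b e  e b a e d $    match e
  5  $ d Q b    b a e d $      match b
  6  $ d Q      a e d $        expand Q ::= a e
Stack after step 6: $ d e a (top = a).

a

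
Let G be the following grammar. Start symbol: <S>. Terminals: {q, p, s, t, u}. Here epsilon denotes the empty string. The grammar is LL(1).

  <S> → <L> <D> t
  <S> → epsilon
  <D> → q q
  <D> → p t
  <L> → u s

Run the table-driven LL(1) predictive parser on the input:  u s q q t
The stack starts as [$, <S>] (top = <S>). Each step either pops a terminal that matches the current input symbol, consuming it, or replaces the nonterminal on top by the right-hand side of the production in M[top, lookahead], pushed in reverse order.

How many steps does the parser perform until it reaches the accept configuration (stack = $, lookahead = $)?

8

     Stack        Input        Action
  1  $ <S>        u s q q t $  expand <S> → <L> <D> t
  2  $ t <D> <L>  u s q q t $  expand <L> → u s
  3  $ t <D> s u  u s q q t $  match u
  4  $ t <D> s    s q q t $    match s
  5  $ t <D>      q q t $      expand <D> → q q
  6  $ t q q      q q t $      match q
  7  $ t q        q t $        match q
  8  $ t          t $          match t
Accept reached after 8 steps.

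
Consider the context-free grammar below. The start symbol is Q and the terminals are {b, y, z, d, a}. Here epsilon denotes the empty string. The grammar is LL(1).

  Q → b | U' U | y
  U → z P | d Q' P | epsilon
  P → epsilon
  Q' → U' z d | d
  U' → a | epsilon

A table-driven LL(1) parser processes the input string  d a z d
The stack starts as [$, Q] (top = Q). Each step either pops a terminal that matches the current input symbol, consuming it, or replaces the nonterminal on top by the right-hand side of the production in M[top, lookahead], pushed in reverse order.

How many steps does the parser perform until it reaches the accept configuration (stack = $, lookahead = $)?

step 1: stack=$ Q  input=d a z d $  — expand Q → U' U
step 2: stack=$ U U'  input=d a z d $  — expand U' → epsilon
step 3: stack=$ U  input=d a z d $  — expand U → d Q' P
step 4: stack=$ P Q' d  input=d a z d $  — match d
step 5: stack=$ P Q'  input=a z d $  — expand Q' → U' z d
step 6: stack=$ P d z U'  input=a z d $  — expand U' → a
step 7: stack=$ P d z a  input=a z d $  — match a
step 8: stack=$ P d z  input=z d $  — match z
step 9: stack=$ P d  input=d $  — match d
step 10: stack=$ P  input=$  — expand P → epsilon
Accept reached after 10 steps.

10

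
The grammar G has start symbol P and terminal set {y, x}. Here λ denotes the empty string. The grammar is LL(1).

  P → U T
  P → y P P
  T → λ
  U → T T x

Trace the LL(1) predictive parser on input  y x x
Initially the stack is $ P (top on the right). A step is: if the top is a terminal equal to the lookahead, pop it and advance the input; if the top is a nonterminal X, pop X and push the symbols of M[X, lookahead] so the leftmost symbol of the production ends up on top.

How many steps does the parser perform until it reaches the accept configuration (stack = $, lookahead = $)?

      Stack        Input    Action
   1  $ P          y x x $  expand P → y P P
   2  $ P P y      y x x $  match y
   3  $ P P        x x $    expand P → U T
   4  $ P T U      x x $    expand U → T T x
   5  $ P T x T T  x x $    expand T → λ
   6  $ P T x T    x x $    expand T → λ
   7  $ P T x      x x $    match x
   8  $ P T        x $      expand T → λ
   9  $ P          x $      expand P → U T
  10  $ T U        x $      expand U → T T x
  11  $ T x T T    x $      expand T → λ
  12  $ T x T      x $      expand T → λ
  13  $ T x        x $      match x
  14  $ T          $        expand T → λ
Accept reached after 14 steps.

14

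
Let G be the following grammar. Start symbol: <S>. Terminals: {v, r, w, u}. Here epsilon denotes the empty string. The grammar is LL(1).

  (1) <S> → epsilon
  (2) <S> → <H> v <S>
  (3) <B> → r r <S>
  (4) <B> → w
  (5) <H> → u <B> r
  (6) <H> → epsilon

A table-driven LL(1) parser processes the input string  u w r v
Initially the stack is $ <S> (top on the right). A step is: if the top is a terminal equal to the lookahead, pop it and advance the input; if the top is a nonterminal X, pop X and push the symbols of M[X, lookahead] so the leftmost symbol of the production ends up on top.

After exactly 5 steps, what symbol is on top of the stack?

r

step 1: stack=$ <S>  input=u w r v $  — expand <S> → <H> v <S>
step 2: stack=$ <S> v <H>  input=u w r v $  — expand <H> → u <B> r
step 3: stack=$ <S> v r <B> u  input=u w r v $  — match u
step 4: stack=$ <S> v r <B>  input=w r v $  — expand <B> → w
step 5: stack=$ <S> v r w  input=w r v $  — match w
Stack after step 5: $ <S> v r (top = r).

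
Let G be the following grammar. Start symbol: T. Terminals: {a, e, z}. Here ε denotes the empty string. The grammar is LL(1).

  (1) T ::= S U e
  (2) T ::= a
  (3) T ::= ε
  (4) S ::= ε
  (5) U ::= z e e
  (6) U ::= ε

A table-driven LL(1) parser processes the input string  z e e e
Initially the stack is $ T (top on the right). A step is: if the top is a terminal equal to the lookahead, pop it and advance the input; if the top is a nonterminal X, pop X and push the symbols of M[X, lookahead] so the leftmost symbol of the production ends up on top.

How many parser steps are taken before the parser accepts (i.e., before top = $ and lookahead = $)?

7

step 1: stack=$ T  input=z e e e $  — expand T ::= S U e
step 2: stack=$ e U S  input=z e e e $  — expand S ::= ε
step 3: stack=$ e U  input=z e e e $  — expand U ::= z e e
step 4: stack=$ e e e z  input=z e e e $  — match z
step 5: stack=$ e e e  input=e e e $  — match e
step 6: stack=$ e e  input=e e $  — match e
step 7: stack=$ e  input=e $  — match e
Accept reached after 7 steps.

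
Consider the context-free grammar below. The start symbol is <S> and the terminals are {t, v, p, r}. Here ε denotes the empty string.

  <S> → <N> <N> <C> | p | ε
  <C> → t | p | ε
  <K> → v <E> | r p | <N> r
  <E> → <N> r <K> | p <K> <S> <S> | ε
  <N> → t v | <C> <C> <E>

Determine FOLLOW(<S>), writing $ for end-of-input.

FIRST(<C>): from <C>→t we get {t}; from <C>→p we get {p}; from <C>→ε we get {ε}. So FIRST(<C>) = {ε, p, t}.
FIRST(<S>): from <S>→<N> <N> <C> we get {ε, p, r, t}; from <S>→p we get {p}; from <S>→ε we get {ε}. So FIRST(<S>) = {ε, p, r, t}.
FIRST(<K>): from <K>→v <E> we get {v}; from <K>→r p we get {r}; from <K>→<N> r we get {p, r, t}. So FIRST(<K>) = {p, r, t, v}.
FIRST(<E>): from <E>→<N> r <K> we get {p, r, t}; from <E>→p <K> <S> <S> we get {p}; from <E>→ε we get {ε}. So FIRST(<E>) = {ε, p, r, t}.
FIRST(<N>): from <N>→t v we get {t}; from <N>→<C> <C> <E> we get {ε, p, r, t}. So FIRST(<N>) = {ε, p, r, t}.
FOLLOW(<S>) includes $ since <S> is the start symbol.
FOLLOW(<S>): in <E>→p <K> <S> <S> (occurrence 1), <S> is followed by <S> with FIRST {ε, p, r, t}; in <E>→p <K> <S> <S> (occurrence 1), the suffix after <S> is nullable, so FOLLOW(<S>) ⊇ FOLLOW(<E>) = {$, p, r, t}; in <E>→p <K> <S> <S> (occurrence 2), the suffix after <S> is empty, so FOLLOW(<S>) ⊇ FOLLOW(<E>) = {$, p, r, t}. Thus FOLLOW(<S>) = {$, p, r, t}.
FOLLOW(<N>): in <S>→<N> <N> <C> (occurrence 1), <N> is followed by <N> <C> with FIRST {ε, p, r, t}; in <S>→<N> <N> <C> (occurrence 1), the suffix after <N> is nullable, so FOLLOW(<N>) ⊇ FOLLOW(<S>) = {$, p, r, t}; in <S>→<N> <N> <C> (occurrence 2), <N> is followed by <C> with FIRST {ε, p, t}; in <S>→<N> <N> <C> (occurrence 2), the suffix after <N> is nullable, so FOLLOW(<N>) ⊇ FOLLOW(<S>) = {$, p, r, t}; in <K>→<N> r, <N> is followed by r with FIRST {r}; in <E>→<N> r <K>, <N> is followed by r <K> with FIRST {r}. Thus FOLLOW(<N>) = {$, p, r, t}.
FOLLOW(<C>): in <S>→<N> <N> <C>, the suffix after <C> is empty, so FOLLOW(<C>) ⊇ FOLLOW(<S>) = {$, p, r, t}; in <N>→<C> <C> <E> (occurrence 1), <C> is followed by <C> <E> with FIRST {ε, p, r, t}; in <N>→<C> <C> <E> (occurrence 1), the suffix after <C> is nullable, so FOLLOW(<C>) ⊇ FOLLOW(<N>) = {$, p, r, t}; in <N>→<C> <C> <E> (occurrence 2), <C> is followed by <E> with FIRST {ε, p, r, t}; in <N>→<C> <C> <E> (occurrence 2), the suffix after <C> is nullable, so FOLLOW(<C>) ⊇ FOLLOW(<N>) = {$, p, r, t}. Thus FOLLOW(<C>) = {$, p, r, t}.
FOLLOW(<K>): in <E>→<N> r <K>, the suffix after <K> is empty, so FOLLOW(<K>) ⊇ FOLLOW(<E>) = {$, p, r, t}; in <E>→p <K> <S> <S>, <K> is followed by <S> <S> with FIRST {ε, p, r, t}; in <E>→p <K> <S> <S>, the suffix after <K> is nullable, so FOLLOW(<K>) ⊇ FOLLOW(<E>) = {$, p, r, t}. Thus FOLLOW(<K>) = {$, p, r, t}.
FOLLOW(<E>): in <K>→v <E>, the suffix after <E> is empty, so FOLLOW(<E>) ⊇ FOLLOW(<K>) = {$, p, r, t}; in <N>→<C> <C> <E>, the suffix after <E> is empty, so FOLLOW(<E>) ⊇ FOLLOW(<N>) = {$, p, r, t}. Thus FOLLOW(<E>) = {$, p, r, t}.

{$, p, r, t}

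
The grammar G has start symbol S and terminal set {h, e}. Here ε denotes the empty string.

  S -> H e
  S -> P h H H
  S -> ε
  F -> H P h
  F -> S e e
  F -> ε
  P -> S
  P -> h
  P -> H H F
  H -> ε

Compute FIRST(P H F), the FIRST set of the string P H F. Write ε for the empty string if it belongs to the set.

{ε, e, h}

FIRST(H) = {ε}
FIRST(S) = {ε, e, h}  (via H e, P h H H)
FIRST(F) = {ε, e, h}  (via H P h, S e e)
FIRST(P) = {ε, e, h}  (via S, H H F)
FIRST(P H F): take FIRST of each symbol in turn, carrying on past any symbol whose FIRST contains ε; result {ε, e, h}.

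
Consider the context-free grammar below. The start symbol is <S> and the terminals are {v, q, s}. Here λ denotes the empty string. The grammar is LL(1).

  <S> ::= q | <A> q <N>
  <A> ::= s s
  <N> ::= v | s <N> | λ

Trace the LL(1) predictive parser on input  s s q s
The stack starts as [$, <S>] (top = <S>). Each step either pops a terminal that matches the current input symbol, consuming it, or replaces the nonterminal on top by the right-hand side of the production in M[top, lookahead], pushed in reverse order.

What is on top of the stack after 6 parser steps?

s

     Stack        Input      Action
  1  $ <S>        s s q s $  expand <S> ::= <A> q <N>
  2  $ <N> q <A>  s s q s $  expand <A> ::= s s
  3  $ <N> q s s  s s q s $  match s
  4  $ <N> q s    s q s $    match s
  5  $ <N> q      q s $      match q
  6  $ <N>        s $        expand <N> ::= s <N>
Stack after step 6: $ <N> s (top = s).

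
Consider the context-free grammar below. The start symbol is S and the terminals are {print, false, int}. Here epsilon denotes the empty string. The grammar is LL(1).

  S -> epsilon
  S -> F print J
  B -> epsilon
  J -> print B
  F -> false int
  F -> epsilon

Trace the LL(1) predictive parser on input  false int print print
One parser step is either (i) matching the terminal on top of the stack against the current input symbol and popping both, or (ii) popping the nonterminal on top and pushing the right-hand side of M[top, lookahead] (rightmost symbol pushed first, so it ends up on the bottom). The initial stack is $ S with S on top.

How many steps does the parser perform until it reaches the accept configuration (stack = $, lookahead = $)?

8

     Stack                Input                    Action
  1  $ S                  false int print print $  expand S -> F print J
  2  $ J print F          false int print print $  expand F -> false int
  3  $ J print int false  false int print print $  match false
  4  $ J print int        int print print $        match int
  5  $ J print            print print $            match print
  6  $ J                  print $                  expand J -> print B
  7  $ B print            print $                  match print
  8  $ B                  $                        expand B -> epsilon
Accept reached after 8 steps.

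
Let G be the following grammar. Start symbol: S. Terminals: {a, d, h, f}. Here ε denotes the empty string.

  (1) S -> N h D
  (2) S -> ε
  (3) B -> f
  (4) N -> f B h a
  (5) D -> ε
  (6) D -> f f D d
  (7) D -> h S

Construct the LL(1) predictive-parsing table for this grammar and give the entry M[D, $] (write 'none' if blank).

FIRST(B) = {f}
FIRST(N) = {f}
FIRST(D) = {ε, f, h}
FIRST(S) = {ε, f}  (via N h D)
FOLLOW(S) includes $ since S is the start symbol.
FOLLOW(S): in D->h S, the suffix after S is empty, so FOLLOW(S) ⊇ FOLLOW(D) = {$, d}. Thus FOLLOW(S) = {$, d}.
FOLLOW(D): in S->N h D, the suffix after D is empty, so FOLLOW(D) ⊇ FOLLOW(S) = {$, d}; in D->f f D d, D is followed by d with FIRST {d}. Thus FOLLOW(D) = {$, d}.
For D -> ε: FIRST(ε) = {ε}, so it goes in M[D, t] for t ∈ {}; since ε ∈ FIRST, also for every t ∈ FOLLOW(D) = {$, d}.
For D -> f f D d: FIRST(f f D d) = {f}, so it goes in M[D, t] for t ∈ {f}.
For D -> h S: FIRST(h S) = {h}, so it goes in M[D, t] for t ∈ {h}.

D -> ε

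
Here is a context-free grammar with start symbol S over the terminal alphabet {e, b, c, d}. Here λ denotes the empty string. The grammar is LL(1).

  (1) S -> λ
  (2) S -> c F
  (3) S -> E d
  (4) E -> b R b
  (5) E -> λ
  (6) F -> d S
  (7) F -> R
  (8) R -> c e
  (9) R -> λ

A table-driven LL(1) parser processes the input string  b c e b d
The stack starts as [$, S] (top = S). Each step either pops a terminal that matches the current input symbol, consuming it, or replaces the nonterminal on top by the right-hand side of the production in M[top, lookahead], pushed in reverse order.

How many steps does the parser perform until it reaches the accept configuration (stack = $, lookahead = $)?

8

     Stack      Input        Action
  1  $ S        b c e b d $  expand S -> E d
  2  $ d E      b c e b d $  expand E -> b R b
  3  $ d b R b  b c e b d $  match b
  4  $ d b R    c e b d $    expand R -> c e
  5  $ d b e c  c e b d $    match c
  6  $ d b e    e b d $      match e
  7  $ d b      b d $        match b
  8  $ d        d $          match d
Accept reached after 8 steps.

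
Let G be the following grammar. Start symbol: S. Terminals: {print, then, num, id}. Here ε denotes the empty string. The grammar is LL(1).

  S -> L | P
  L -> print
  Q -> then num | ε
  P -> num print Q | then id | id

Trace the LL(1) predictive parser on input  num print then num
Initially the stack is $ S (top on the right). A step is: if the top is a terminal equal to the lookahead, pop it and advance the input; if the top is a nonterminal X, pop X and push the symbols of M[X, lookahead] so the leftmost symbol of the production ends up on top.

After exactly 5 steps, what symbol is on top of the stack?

     Stack          Input                 Action
  1  $ S            num print then num $  expand S -> P
  2  $ P            num print then num $  expand P -> num print Q
  3  $ Q print num  num print then num $  match num
  4  $ Q print      print then num $      match print
  5  $ Q            then num $            expand Q -> then num
Stack after step 5: $ num then (top = then).

then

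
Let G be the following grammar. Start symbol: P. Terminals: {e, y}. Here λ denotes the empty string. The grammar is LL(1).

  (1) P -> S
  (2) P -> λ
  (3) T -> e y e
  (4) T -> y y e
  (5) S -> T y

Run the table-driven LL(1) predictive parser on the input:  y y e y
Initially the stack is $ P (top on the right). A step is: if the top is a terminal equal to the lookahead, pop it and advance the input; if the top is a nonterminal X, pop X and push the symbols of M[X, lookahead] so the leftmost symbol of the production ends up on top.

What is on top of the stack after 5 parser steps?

     Stack      Input      Action
  1  $ P        y y e y $  expand P -> S
  2  $ S        y y e y $  expand S -> T y
  3  $ y T      y y e y $  expand T -> y y e
  4  $ y e y y  y y e y $  match y
  5  $ y e y    y e y $    match y
Stack after step 5: $ y e (top = e).

e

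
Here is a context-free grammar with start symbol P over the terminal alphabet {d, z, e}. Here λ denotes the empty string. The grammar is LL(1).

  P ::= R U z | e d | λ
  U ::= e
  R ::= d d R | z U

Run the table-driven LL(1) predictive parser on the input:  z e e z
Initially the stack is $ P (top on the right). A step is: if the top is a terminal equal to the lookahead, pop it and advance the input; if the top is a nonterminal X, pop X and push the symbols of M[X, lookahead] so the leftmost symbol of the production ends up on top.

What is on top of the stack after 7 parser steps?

step 1: stack=$ P  input=z e e z $  — expand P ::= R U z
step 2: stack=$ z U R  input=z e e z $  — expand R ::= z U
step 3: stack=$ z U U z  input=z e e z $  — match z
step 4: stack=$ z U U  input=e e z $  — expand U ::= e
step 5: stack=$ z U e  input=e e z $  — match e
step 6: stack=$ z U  input=e z $  — expand U ::= e
step 7: stack=$ z e  input=e z $  — match e
Stack after step 7: $ z (top = z).

z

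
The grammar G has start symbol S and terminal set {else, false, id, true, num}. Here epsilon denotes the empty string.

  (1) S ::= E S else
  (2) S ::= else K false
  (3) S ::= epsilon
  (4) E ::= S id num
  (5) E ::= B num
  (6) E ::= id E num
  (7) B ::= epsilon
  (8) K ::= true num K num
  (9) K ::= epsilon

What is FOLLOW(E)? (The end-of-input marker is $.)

{else, id, num}

FIRST(B) = {epsilon}
FIRST(K) = {epsilon, true}
FIRST(S) = {epsilon, else, id, num}  (via E S else)
FIRST(E) = {else, id, num}  (via S id num, B num)
FOLLOW(S) includes $ since S is the start symbol.
FOLLOW(S): in S::=E S else, S is followed by else with FIRST {else}; in E::=S id num, S is followed by id num with FIRST {id}. Thus FOLLOW(S) = {$, else, id}.
FOLLOW(E): in S::=E S else, E is followed by S else with FIRST {else, id, num}; in E::=id E num, E is followed by num with FIRST {num}. Thus FOLLOW(E) = {else, id, num}.
FOLLOW(B): in E::=B num, B is followed by num with FIRST {num}. Thus FOLLOW(B) = {num}.
FOLLOW(K): in S::=else K false, K is followed by false with FIRST {false}; in K::=true num K num, K is followed by num with FIRST {num}. Thus FOLLOW(K) = {false, num}.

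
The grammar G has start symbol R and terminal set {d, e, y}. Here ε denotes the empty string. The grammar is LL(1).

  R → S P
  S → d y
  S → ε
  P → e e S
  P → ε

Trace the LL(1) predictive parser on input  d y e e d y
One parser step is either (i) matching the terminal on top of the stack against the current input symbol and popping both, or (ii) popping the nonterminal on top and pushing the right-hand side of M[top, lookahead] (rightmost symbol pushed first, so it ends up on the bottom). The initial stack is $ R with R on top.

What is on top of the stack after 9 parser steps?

y

     Stack    Input          Action
  1  $ R      d y e e d y $  expand R → S P
  2  $ P S    d y e e d y $  expand S → d y
  3  $ P y d  d y e e d y $  match d
  4  $ P y    y e e d y $    match y
  5  $ P      e e d y $      expand P → e e S
  6  $ S e e  e e d y $      match e
  7  $ S e    e d y $        match e
  8  $ S      d y $          expand S → d y
  9  $ y d    d y $          match d
Stack after step 9: $ y (top = y).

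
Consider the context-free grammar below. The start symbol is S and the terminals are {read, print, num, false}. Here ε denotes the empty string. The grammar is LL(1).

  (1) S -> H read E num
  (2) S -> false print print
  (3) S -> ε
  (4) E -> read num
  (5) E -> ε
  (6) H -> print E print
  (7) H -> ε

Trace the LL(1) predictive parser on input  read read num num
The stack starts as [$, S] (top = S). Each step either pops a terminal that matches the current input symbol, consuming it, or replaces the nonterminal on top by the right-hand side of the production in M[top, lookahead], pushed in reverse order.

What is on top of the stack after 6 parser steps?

num

step 1: stack=$ S  input=read read num num $  — expand S -> H read E num
step 2: stack=$ num E read H  input=read read num num $  — expand H -> ε
step 3: stack=$ num E read  input=read read num num $  — match read
step 4: stack=$ num E  input=read num num $  — expand E -> read num
step 5: stack=$ num num read  input=read num num $  — match read
step 6: stack=$ num num  input=num num $  — match num
Stack after step 6: $ num (top = num).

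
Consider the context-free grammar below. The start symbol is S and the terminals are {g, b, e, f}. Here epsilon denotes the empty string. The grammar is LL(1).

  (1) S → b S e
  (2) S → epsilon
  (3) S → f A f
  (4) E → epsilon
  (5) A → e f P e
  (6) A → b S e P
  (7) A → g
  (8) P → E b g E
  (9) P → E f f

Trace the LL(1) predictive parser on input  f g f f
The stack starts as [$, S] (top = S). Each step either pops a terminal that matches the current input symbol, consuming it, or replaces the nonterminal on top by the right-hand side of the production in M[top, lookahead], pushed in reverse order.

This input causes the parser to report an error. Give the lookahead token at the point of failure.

step 1: stack=$ S  input=f g f f $  — expand S → f A f
step 2: stack=$ f A f  input=f g f f $  — match f
step 3: stack=$ f A  input=g f f $  — expand A → g
step 4: stack=$ f g  input=g f f $  — match g
step 5: stack=$ f  input=f f $  — match f
step 6: stack=$  input=f $  — error: stack empty but input remains

f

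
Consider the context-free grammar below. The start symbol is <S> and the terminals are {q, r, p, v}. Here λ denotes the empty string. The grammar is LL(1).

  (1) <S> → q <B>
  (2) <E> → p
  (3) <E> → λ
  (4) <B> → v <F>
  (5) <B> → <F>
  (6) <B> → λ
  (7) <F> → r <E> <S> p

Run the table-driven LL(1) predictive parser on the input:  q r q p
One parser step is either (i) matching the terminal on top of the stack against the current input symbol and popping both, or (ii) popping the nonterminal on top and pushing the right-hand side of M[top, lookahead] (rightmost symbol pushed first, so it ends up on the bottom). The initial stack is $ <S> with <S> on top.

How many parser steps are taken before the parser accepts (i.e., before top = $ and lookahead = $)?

10

step 1: stack=$ <S>  input=q r q p $  — expand <S> → q <B>
step 2: stack=$ <B> q  input=q r q p $  — match q
step 3: stack=$ <B>  input=r q p $  — expand <B> → <F>
step 4: stack=$ <F>  input=r q p $  — expand <F> → r <E> <S> p
step 5: stack=$ p <S> <E> r  input=r q p $  — match r
step 6: stack=$ p <S> <E>  input=q p $  — expand <E> → λ
step 7: stack=$ p <S>  input=q p $  — expand <S> → q <B>
step 8: stack=$ p <B> q  input=q p $  — match q
step 9: stack=$ p <B>  input=p $  — expand <B> → λ
step 10: stack=$ p  input=p $  — match p
Accept reached after 10 steps.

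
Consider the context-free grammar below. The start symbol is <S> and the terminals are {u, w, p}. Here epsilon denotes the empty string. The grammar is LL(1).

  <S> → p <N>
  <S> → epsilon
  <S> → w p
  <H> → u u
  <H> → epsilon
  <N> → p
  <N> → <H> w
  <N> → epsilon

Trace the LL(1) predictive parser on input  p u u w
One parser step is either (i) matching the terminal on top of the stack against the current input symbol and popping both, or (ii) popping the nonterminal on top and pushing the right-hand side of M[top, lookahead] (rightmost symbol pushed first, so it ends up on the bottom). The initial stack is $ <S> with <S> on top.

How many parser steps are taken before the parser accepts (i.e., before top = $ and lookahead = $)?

7

step 1: stack=$ <S>  input=p u u w $  — expand <S> → p <N>
step 2: stack=$ <N> p  input=p u u w $  — match p
step 3: stack=$ <N>  input=u u w $  — expand <N> → <H> w
step 4: stack=$ w <H>  input=u u w $  — expand <H> → u u
step 5: stack=$ w u u  input=u u w $  — match u
step 6: stack=$ w u  input=u w $  — match u
step 7: stack=$ w  input=w $  — match w
Accept reached after 7 steps.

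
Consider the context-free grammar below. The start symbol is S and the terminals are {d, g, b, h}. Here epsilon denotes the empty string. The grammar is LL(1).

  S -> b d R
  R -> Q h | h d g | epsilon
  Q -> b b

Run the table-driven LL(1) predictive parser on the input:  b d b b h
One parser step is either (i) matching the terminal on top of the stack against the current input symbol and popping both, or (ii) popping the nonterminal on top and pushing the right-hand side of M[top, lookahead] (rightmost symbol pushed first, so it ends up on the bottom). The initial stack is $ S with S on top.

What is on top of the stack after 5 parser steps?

     Stack    Input        Action
  1  $ S      b d b b h $  expand S -> b d R
  2  $ R d b  b d b b h $  match b
  3  $ R d    d b b h $    match d
  4  $ R      b b h $      expand R -> Q h
  5  $ h Q    b b h $      expand Q -> b b
Stack after step 5: $ h b b (top = b).

b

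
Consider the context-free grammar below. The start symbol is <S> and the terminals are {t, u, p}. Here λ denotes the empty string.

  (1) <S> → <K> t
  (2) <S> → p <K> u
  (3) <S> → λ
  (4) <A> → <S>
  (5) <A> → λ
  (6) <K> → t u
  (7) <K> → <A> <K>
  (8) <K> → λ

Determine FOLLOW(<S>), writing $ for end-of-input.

{$, p, t, u}

FIRST(<S>): from <S>→<K> t we get {p, t}; from <S>→p <K> u we get {p}; from <S>→λ we get {λ}. So FIRST(<S>) = {λ, p, t}.
FIRST(<A>): from <A>→<S> we get {λ, p, t}; from <A>→λ we get {λ}. So FIRST(<A>) = {λ, p, t}.
FIRST(<K>): from <K>→t u we get {t}; from <K>→<A> <K> we get {λ, p, t}; from <K>→λ we get {λ}. So FIRST(<K>) = {λ, p, t}.
FOLLOW(<S>) includes $ since <S> is the start symbol.
FOLLOW(<K>): in <S>→<K> t, <K> is followed by t with FIRST {t}; in <S>→p <K> u, <K> is followed by u with FIRST {u}; in <K>→<A> <K>, the suffix after <K> is empty (adds nothing new). Thus FOLLOW(<K>) = {t, u}.
FOLLOW(<A>): in <K>→<A> <K>, <A> is followed by <K> with FIRST {λ, p, t}; in <K>→<A> <K>, the suffix after <A> is nullable, so FOLLOW(<A>) ⊇ FOLLOW(<K>) = {t, u}. Thus FOLLOW(<A>) = {p, t, u}.
FOLLOW(<S>): in <A>→<S>, the suffix after <S> is empty, so FOLLOW(<S>) ⊇ FOLLOW(<A>) = {p, t, u}. Thus FOLLOW(<S>) = {$, p, t, u}.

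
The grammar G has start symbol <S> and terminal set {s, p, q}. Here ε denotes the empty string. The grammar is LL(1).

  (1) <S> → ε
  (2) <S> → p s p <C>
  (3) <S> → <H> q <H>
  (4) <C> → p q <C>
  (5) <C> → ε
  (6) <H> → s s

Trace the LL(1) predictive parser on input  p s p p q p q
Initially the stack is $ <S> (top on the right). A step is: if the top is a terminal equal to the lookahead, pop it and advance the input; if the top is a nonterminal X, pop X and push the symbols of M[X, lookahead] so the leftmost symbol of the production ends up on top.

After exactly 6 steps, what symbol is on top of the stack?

step 1: stack=$ <S>  input=p s p p q p q $  — expand <S> → p s p <C>
step 2: stack=$ <C> p s p  input=p s p p q p q $  — match p
step 3: stack=$ <C> p s  input=s p p q p q $  — match s
step 4: stack=$ <C> p  input=p p q p q $  — match p
step 5: stack=$ <C>  input=p q p q $  — expand <C> → p q <C>
step 6: stack=$ <C> q p  input=p q p q $  — match p
Stack after step 6: $ <C> q (top = q).

q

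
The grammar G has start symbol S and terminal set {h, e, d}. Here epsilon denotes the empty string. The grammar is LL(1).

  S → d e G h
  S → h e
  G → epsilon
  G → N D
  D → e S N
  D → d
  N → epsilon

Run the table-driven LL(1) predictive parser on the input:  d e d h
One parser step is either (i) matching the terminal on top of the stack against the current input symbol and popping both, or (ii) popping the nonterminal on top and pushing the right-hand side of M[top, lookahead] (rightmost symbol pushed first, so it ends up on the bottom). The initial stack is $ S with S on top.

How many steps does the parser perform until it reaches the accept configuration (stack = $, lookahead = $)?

8

     Stack      Input      Action
  1  $ S        d e d h $  expand S → d e G h
  2  $ h G e d  d e d h $  match d
  3  $ h G e    e d h $    match e
  4  $ h G      d h $      expand G → N D
  5  $ h D N    d h $      expand N → epsilon
  6  $ h D      d h $      expand D → d
  7  $ h d      d h $      match d
  8  $ h        h $        match h
Accept reached after 8 steps.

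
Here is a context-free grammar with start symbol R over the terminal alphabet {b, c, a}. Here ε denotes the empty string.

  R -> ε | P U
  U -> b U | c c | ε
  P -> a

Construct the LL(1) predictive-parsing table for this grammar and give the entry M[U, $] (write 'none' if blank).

U -> ε

FIRST(U): from U->b U we get {b}; from U->c c we get {c}; from U->ε we get {ε}. So FIRST(U) = {ε, b, c}.
FIRST(P): from P->a we get {a}. So FIRST(P) = {a}.
FIRST(R): from R->ε we get {ε}; from R->P U we get {a}. So FIRST(R) = {ε, a}.
FOLLOW(R) includes $ since R is the start symbol.
FOLLOW(R): R appears on no right-hand side. Thus FOLLOW(R) = {$}.
FOLLOW(U): in R->P U, the suffix after U is empty, so FOLLOW(U) ⊇ FOLLOW(R) = {$}; in U->b U, the suffix after U is empty (adds nothing new). Thus FOLLOW(U) = {$}.
For U -> b U: FIRST(b U) = {b}, so it goes in M[U, t] for t ∈ {b}.
For U -> c c: FIRST(c c) = {c}, so it goes in M[U, t] for t ∈ {c}.
For U -> ε: FIRST(ε) = {ε}, so it goes in M[U, t] for t ∈ {}; since ε ∈ FIRST, also for every t ∈ FOLLOW(U) = {$}.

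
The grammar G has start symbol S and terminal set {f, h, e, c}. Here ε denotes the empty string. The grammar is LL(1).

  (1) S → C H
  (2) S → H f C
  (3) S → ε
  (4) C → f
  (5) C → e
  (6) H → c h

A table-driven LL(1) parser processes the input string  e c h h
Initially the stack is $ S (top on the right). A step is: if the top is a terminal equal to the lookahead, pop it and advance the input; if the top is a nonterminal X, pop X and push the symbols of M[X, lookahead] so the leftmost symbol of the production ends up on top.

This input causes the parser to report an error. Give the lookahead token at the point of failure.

step 1: stack=$ S  input=e c h h $  — expand S → C H
step 2: stack=$ H C  input=e c h h $  — expand C → e
step 3: stack=$ H e  input=e c h h $  — match e
step 4: stack=$ H  input=c h h $  — expand H → c h
step 5: stack=$ h c  input=c h h $  — match c
step 6: stack=$ h  input=h h $  — match h
step 7: stack=$  input=h $  — error: stack empty but input remains

h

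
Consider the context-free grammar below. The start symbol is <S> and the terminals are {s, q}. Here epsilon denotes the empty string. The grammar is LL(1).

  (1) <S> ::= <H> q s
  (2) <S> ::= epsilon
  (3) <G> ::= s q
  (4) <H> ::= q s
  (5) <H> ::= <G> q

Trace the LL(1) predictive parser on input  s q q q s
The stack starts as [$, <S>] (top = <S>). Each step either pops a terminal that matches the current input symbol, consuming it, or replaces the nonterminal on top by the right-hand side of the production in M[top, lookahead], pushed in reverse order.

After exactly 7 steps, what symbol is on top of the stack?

     Stack        Input        Action
  1  $ <S>        s q q q s $  expand <S> ::= <H> q s
  2  $ s q <H>    s q q q s $  expand <H> ::= <G> q
  3  $ s q q <G>  s q q q s $  expand <G> ::= s q
  4  $ s q q q s  s q q q s $  match s
  5  $ s q q q    q q q s $    match q
  6  $ s q q      q q s $      match q
  7  $ s q        q s $        match q
Stack after step 7: $ s (top = s).

s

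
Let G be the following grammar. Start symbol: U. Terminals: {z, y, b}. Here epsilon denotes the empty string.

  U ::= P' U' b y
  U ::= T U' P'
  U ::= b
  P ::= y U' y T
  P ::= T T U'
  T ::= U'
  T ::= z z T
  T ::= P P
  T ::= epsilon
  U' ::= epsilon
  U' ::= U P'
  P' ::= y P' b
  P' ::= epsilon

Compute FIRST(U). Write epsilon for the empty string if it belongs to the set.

FIRST(P') = {epsilon, y}
FIRST(U) = {epsilon, b, y, z}  (via P' U' b y, T U' P')
FIRST(U') = {epsilon, b, y, z}  (via U P')
FIRST(P) = {epsilon, b, y, z}  (via T T U')
FIRST(T) = {epsilon, b, y, z}  (via U', P P)

{epsilon, b, y, z}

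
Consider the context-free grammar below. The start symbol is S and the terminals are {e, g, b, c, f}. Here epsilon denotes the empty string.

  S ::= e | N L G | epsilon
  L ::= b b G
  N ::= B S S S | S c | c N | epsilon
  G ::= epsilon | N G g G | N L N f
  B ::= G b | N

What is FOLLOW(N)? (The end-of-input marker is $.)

FIRST(L) = {b}
FIRST(S) = {epsilon, b, c, e, g}  (via N L G)
FIRST(N) = {epsilon, b, c, e, g}  (via B S S S, S c)
FIRST(G) = {epsilon, b, c, e, g}  (via N G g G, N L N f)
FIRST(B) = {epsilon, b, c, e, g}  (via G b, N)
FOLLOW(S) includes $ since S is the start symbol.
FOLLOW(S): in N::=B S S S (occurrence 1), S is followed by S S with FIRST {epsilon, b, c, e, g}; in N::=B S S S (occurrence 1), the suffix after S is nullable, so FOLLOW(S) ⊇ FOLLOW(N) = {b, c, e, f, g}; in N::=B S S S (occurrence 2), S is followed by S with FIRST {epsilon, b, c, e, g}; in N::=B S S S (occurrence 2), the suffix after S is nullable, so FOLLOW(S) ⊇ FOLLOW(N) = {b, c, e, f, g}; in N::=B S S S (occurrence 3), the suffix after S is empty, so FOLLOW(S) ⊇ FOLLOW(N) = {b, c, e, f, g}; in N::=S c, S is followed by c with FIRST {c}. Thus FOLLOW(S) = {$, b, c, e, f, g}.
FOLLOW(L): in S::=N L G, L is followed by G with FIRST {epsilon, b, c, e, g}; in S::=N L G, the suffix after L is nullable, so FOLLOW(L) ⊇ FOLLOW(S) = {$, b, c, e, f, g}; in G::=N L N f, L is followed by N f with FIRST {b, c, e, f, g}. Thus FOLLOW(L) = {$, b, c, e, f, g}.
FOLLOW(G): in S::=N L G, the suffix after G is empty, so FOLLOW(G) ⊇ FOLLOW(S) = {$, b, c, e, f, g}; in L::=b b G, the suffix after G is empty, so FOLLOW(G) ⊇ FOLLOW(L) = {$, b, c, e, f, g}; in G::=N G g G (occurrence 1), G is followed by g G with FIRST {g}; in G::=N G g G (occurrence 2), the suffix after G is empty (adds nothing new); in B::=G b, G is followed by b with FIRST {b}. Thus FOLLOW(G) = {$, b, c, e, f, g}.
FOLLOW(N): in S::=N L G, N is followed by L G with FIRST {b}; in N::=c N, the suffix after N is empty (adds nothing new); in G::=N G g G, N is followed by G g G with FIRST {b, c, e, g}; in G::=N L N f (occurrence 1), N is followed by L N f with FIRST {b}; in G::=N L N f (occurrence 2), N is followed by f with FIRST {f}; in B::=N, the suffix after N is empty, so FOLLOW(N) ⊇ FOLLOW(B) = {b, c, e, f, g}. Thus FOLLOW(N) = {b, c, e, f, g}.
FOLLOW(B): in N::=B S S S, B is followed by S S S with FIRST {epsilon, b, c, e, g}; in N::=B S S S, the suffix after B is nullable, so FOLLOW(B) ⊇ FOLLOW(N) = {b, c, e, f, g}. Thus FOLLOW(B) = {b, c, e, f, g}.

{b, c, e, f, g}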